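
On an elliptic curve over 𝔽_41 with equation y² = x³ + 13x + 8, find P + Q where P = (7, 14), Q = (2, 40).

(7, 14) + (2, 40). λ = (40 - 14)/(2 - 7) ≡ 26/36 mod 41. 36⁻¹ ≡ 8 (mod 41), so λ ≡ 3.
  x = λ² - 7 - 2 = 9 - 9 ≡ 0; y = λ·(7 - 0) - 14 ≡ 7. → (0, 7)

(0, 7)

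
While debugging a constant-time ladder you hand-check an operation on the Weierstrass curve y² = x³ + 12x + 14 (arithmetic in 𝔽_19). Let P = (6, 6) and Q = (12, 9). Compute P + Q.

(6, 13)

(6, 6) + (12, 9). λ = (9 - 6)/(12 - 6) ≡ 3/6 mod 19. 6⁻¹ ≡ 16 (mod 19), so λ ≡ 10.
  x = λ² - 6 - 12 = 100 - 18 ≡ 6; y = λ·(6 - 6) - 6 ≡ 13. → (6, 13)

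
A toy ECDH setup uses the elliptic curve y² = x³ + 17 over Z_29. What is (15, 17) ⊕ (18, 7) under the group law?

(15, 17) + (18, 7). λ = (7 - 17)/(18 - 15) ≡ 19/3 mod 29. 3⁻¹ ≡ 10 (mod 29), so λ ≡ 16.
  x = λ² - 15 - 18 = 256 - 33 ≡ 20; y = λ·(15 - 20) - 17 ≡ 19. → (20, 19)

(20, 19)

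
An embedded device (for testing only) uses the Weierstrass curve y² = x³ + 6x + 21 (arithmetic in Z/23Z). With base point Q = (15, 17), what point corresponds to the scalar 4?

Repeated addition: build up to 4Q.
2Q: tangent at (15, 17): λ = (3·15² + 6)/(2·17) ≡ 14/11. 11⁻¹ ≡ 21 (mod 23), so λ ≡ 14·21 ≡ 18.
  x = λ² - 15 - 15 = 324 - 30 ≡ 18; y = λ·(15 - 18) - 17 ≡ 21. → (18, 21)
3Q: (18, 21) + (15, 17). λ = (17 - 21)/(15 - 18) ≡ 19/20 mod 23. 20⁻¹ ≡ 15 (mod 23), so λ ≡ 9.
  x = λ² - 18 - 15 = 81 - 33 ≡ 2; y = λ·(18 - 2) - 21 ≡ 8. → (2, 8)
4Q: (2, 8) + (15, 17). λ = (17 - 8)/(15 - 2) ≡ 9/13 mod 23. 13⁻¹ ≡ 16 (mod 23) since 13·16 = 208 ≡ 1, so λ ≡ 6.
  x = λ² - 2 - 15 = 36 - 17 ≡ 19; y = λ·(2 - 19) - 8 ≡ 5. → (19, 5)

(19, 5)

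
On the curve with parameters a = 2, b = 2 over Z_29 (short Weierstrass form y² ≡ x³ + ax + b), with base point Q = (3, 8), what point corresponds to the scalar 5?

Repeated addition: build up to 5Q.
2Q: tangent at (3, 8): λ = (3·3² + 2)/(2·8) ≡ 0/16. 16⁻¹ ≡ 20 (mod 29), so λ ≡ 0·20 ≡ 0.
  x = λ² - 3 - 3 = 0 - 6 ≡ 23; y = λ·(3 - 23) - 8 ≡ 21. → (23, 21)
3Q: (23, 21) + (3, 8). λ = (8 - 21)/(3 - 23) ≡ 16/9 mod 29. 9⁻¹ ≡ 13 (mod 29) since 9·13 = 117 ≡ 1, so λ ≡ 5.
  x = λ² - 23 - 3 = 25 - 26 ≡ 28; y = λ·(23 - 28) - 21 ≡ 12. → (28, 12)
4Q: (28, 12) + (3, 8). λ = (8 - 12)/(3 - 28) ≡ 25/4 mod 29. 4⁻¹ ≡ 22 (mod 29) since 4·22 = 88 ≡ 1, so λ ≡ 28.
  x = λ² - 28 - 3 = 784 - 31 ≡ 28; y = λ·(28 - 28) - 12 ≡ 17. → (28, 17)
5Q: (28, 17) + (3, 8). λ = (8 - 17)/(3 - 28) ≡ 20/4 mod 29. 4⁻¹ ≡ 22 (mod 29), so λ ≡ 5.
  x = λ² - 28 - 3 = 25 - 31 ≡ 23; y = λ·(28 - 23) - 17 ≡ 8. → (23, 8)

(23, 8)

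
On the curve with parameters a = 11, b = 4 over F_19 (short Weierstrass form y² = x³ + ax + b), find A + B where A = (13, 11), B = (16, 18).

(6, 18)

(13, 11) + (16, 18). λ = (18 - 11)/(16 - 13) ≡ 7/3 mod 19. 3⁻¹ ≡ 13 (mod 19), so λ ≡ 15.
  x = λ² - 13 - 16 = 225 - 29 ≡ 6; y = λ·(13 - 6) - 11 ≡ 18. → (6, 18)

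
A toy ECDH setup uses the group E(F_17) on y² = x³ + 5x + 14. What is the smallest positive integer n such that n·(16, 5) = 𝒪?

7

2P: tangent at (16, 5): λ = (3·16² + 5)/(2·5) ≡ 8/10. 10⁻¹ ≡ 12 (mod 17), so λ ≡ 8·12 ≡ 11.
  x = λ² - 16 - 16 = 121 - 32 ≡ 4; y = λ·(16 - 4) - 5 ≡ 8. → (4, 8)
3P: (4, 8) + (16, 5). λ = (5 - 8)/(16 - 4) ≡ 14/12 mod 17. 12⁻¹ ≡ 10 (mod 17) since 12·10 = 120 ≡ 1, so λ ≡ 4.
  x = λ² - 4 - 16 = 16 - 20 ≡ 13; y = λ·(4 - 13) - 8 ≡ 7. → (13, 7)
4P: (13, 7) + (16, 5). λ = (5 - 7)/(16 - 13) ≡ 15/3 mod 17. 3⁻¹ ≡ 6 (mod 17), so λ ≡ 5.
  x = λ² - 13 - 16 = 25 - 29 ≡ 13; y = λ·(13 - 13) - 7 ≡ 10. → (13, 10)
5P: (13, 10) + (16, 5). λ = (5 - 10)/(16 - 13) ≡ 12/3 mod 17. 3⁻¹ ≡ 6 (mod 17), so λ ≡ 4.
  x = λ² - 13 - 16 = 16 - 29 ≡ 4; y = λ·(13 - 4) - 10 ≡ 9. → (4, 9)
6P: (4, 9) + (16, 5). λ = (5 - 9)/(16 - 4) ≡ 13/12 mod 17. 12⁻¹ ≡ 10 (mod 17) since 12·10 = 120 ≡ 1, so λ ≡ 11.
  x = λ² - 4 - 16 = 121 - 20 ≡ 16; y = λ·(4 - 16) - 9 ≡ 12. → (16, 12)
7P: (16, 12) + (16, 5): same x and y₁ ≡ -y₂, so the sum is 𝒪.
7P = 𝒪, so the order is 7.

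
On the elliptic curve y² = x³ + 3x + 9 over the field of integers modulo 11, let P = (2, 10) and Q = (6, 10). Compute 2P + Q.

First 2P:
Repeated addition: build up to 2P.
2P: tangent at (2, 10): λ = (3·2² + 3)/(2·10) ≡ 4/9. 9⁻¹ ≡ 5 (mod 11), so λ ≡ 4·5 ≡ 9.
  x = λ² - 2 - 2 = 81 - 4 ≡ 0; y = λ·(2 - 0) - 10 ≡ 8. → (0, 8)
2P = (0, 8).
Finally 2P + Q:
(0, 8) + (6, 10). λ = (10 - 8)/(6 - 0) ≡ 2/6 mod 11. 6⁻¹ ≡ 2 (mod 11), so λ ≡ 4.
  x = λ² - 0 - 6 = 16 - 6 ≡ 10; y = λ·(0 - 10) - 8 ≡ 7. → (10, 7)

(10, 7)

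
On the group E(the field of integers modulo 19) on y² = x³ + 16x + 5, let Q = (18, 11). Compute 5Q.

(3, 2)

Repeated addition: build up to 5Q.
2Q: tangent at (18, 11): λ = (3·18² + 16)/(2·11) ≡ 0/3. 3⁻¹ ≡ 13 (mod 19), so λ ≡ 0·13 ≡ 0.
  x = λ² - 18 - 18 = 0 - 36 ≡ 2; y = λ·(18 - 2) - 11 ≡ 8. → (2, 8)
3Q: (2, 8) + (18, 11). λ = (11 - 8)/(18 - 2) ≡ 3/16 mod 19. 16⁻¹ ≡ 6 (mod 19) since 16·6 = 96 ≡ 1, so λ ≡ 18.
  x = λ² - 2 - 18 = 324 - 20 ≡ 0; y = λ·(2 - 0) - 8 ≡ 9. → (0, 9)
4Q: (0, 9) + (18, 11). λ = (11 - 9)/(18 - 0) ≡ 2/18 mod 19. 18⁻¹ ≡ 18 (mod 19) since 18·18 = 324 ≡ 1, so λ ≡ 17.
  x = λ² - 0 - 18 = 289 - 18 ≡ 5; y = λ·(0 - 5) - 9 ≡ 1. → (5, 1)
5Q: (5, 1) + (18, 11). λ = (11 - 1)/(18 - 5) ≡ 10/13 mod 19. 13⁻¹ ≡ 3 (mod 19), so λ ≡ 11.
  x = λ² - 5 - 18 = 121 - 23 ≡ 3; y = λ·(5 - 3) - 1 ≡ 2. → (3, 2)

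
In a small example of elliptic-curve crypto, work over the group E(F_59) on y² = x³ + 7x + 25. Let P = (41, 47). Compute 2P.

tangent at (41, 47): λ = (3·41² + 7)/(2·47) ≡ 35/35. 35⁻¹ ≡ 27 (mod 59) since 35·27 = 945 ≡ 1, so λ ≡ 35·27 ≡ 1.
  x = λ² - 41 - 41 = 1 - 82 ≡ 37; y = λ·(41 - 37) - 47 ≡ 16. → (37, 16)

(37, 16)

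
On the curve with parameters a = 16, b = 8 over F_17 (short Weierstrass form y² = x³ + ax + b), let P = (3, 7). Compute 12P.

O

Repeated addition: build up to 12P.
2P: tangent at (3, 7): λ = (3·3² + 16)/(2·7) ≡ 9/14. 14⁻¹ ≡ 11 (mod 17) since 14·11 = 154 ≡ 1, so λ ≡ 9·11 ≡ 14.
  x = λ² - 3 - 3 = 196 - 6 ≡ 3; y = λ·(3 - 3) - 7 ≡ 10. → (3, 10)
3P: (3, 10) + (3, 7): same x and y₁ ≡ -y₂, so the sum is O.
4P: O + (3, 7) = (3, 7) (identity).
5P: tangent at (3, 7): λ = (3·3² + 16)/(2·7) ≡ 9/14. 14⁻¹ ≡ 11 (mod 17), so λ ≡ 9·11 ≡ 14.
  x = λ² - 3 - 3 = 196 - 6 ≡ 3; y = λ·(3 - 3) - 7 ≡ 10. → (3, 10)
6P: (3, 10) + (3, 7): same x and y₁ ≡ -y₂, so the sum is O.
7P: O + (3, 7) = (3, 7) (identity).
8P: tangent at (3, 7): λ = (3·3² + 16)/(2·7) ≡ 9/14. 14⁻¹ ≡ 11 (mod 17) since 14·11 = 154 ≡ 1, so λ ≡ 9·11 ≡ 14.
  x = λ² - 3 - 3 = 196 - 6 ≡ 3; y = λ·(3 - 3) - 7 ≡ 10. → (3, 10)
9P: (3, 10) + (3, 7): same x and y₁ ≡ -y₂, so the sum is O.
10P: O + (3, 7) = (3, 7) (identity).
11P: tangent at (3, 7): λ = (3·3² + 16)/(2·7) ≡ 9/14. 14⁻¹ ≡ 11 (mod 17), so λ ≡ 9·11 ≡ 14.
  x = λ² - 3 - 3 = 196 - 6 ≡ 3; y = λ·(3 - 3) - 7 ≡ 10. → (3, 10)
12P: (3, 10) + (3, 7): same x and y₁ ≡ -y₂, so the sum is O.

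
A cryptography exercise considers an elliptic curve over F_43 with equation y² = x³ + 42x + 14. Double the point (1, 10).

(38, 25)

tangent at (1, 10): λ = (3·1² + 42)/(2·10) ≡ 2/20. 20⁻¹ ≡ 28 (mod 43), so λ ≡ 2·28 ≡ 13.
  x = λ² - 1 - 1 = 169 - 2 ≡ 38; y = λ·(1 - 38) - 10 ≡ 25. → (38, 25)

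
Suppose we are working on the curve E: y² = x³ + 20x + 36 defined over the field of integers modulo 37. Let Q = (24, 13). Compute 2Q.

tangent at (24, 13): λ = (3·24² + 20)/(2·13) ≡ 9/26. 26⁻¹ ≡ 10 (mod 37), so λ ≡ 9·10 ≡ 16.
  x = λ² - 24 - 24 = 256 - 48 ≡ 23; y = λ·(24 - 23) - 13 ≡ 3. → (23, 3)

(23, 3)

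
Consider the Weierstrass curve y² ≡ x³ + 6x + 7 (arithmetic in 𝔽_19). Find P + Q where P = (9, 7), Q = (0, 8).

(9, 7) + (0, 8). λ = (8 - 7)/(0 - 9) ≡ 1/10 mod 19. 10⁻¹ ≡ 2 (mod 19) since 10·2 = 20 ≡ 1, so λ ≡ 2.
  x = λ² - 9 - 0 = 4 - 9 ≡ 14; y = λ·(9 - 14) - 7 ≡ 2. → (14, 2)

(14, 2)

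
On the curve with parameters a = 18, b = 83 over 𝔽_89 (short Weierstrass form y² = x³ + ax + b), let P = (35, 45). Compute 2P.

(86, 25)

tangent at (35, 45): λ = (3·35² + 18)/(2·45) ≡ 44/1. 1⁻¹ ≡ 1 (mod 89), so λ ≡ 44·1 ≡ 44.
  x = λ² - 35 - 35 = 1936 - 70 ≡ 86; y = λ·(35 - 86) - 45 ≡ 25. → (86, 25)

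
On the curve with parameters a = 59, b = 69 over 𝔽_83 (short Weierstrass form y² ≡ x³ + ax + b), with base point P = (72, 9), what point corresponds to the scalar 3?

Repeated addition: build up to 3P.
2P: tangent at (72, 9): λ = (3·72² + 59)/(2·9) ≡ 7/18. 18⁻¹ ≡ 60 (mod 83), so λ ≡ 7·60 ≡ 5.
  x = λ² - 72 - 72 = 25 - 144 ≡ 47; y = λ·(72 - 47) - 9 ≡ 33. → (47, 33)
3P: (47, 33) + (72, 9). λ = (9 - 33)/(72 - 47) ≡ 59/25 mod 83. 25⁻¹ ≡ 10 (mod 83), so λ ≡ 9.
  x = λ² - 47 - 72 = 81 - 119 ≡ 45; y = λ·(47 - 45) - 33 ≡ 68. → (45, 68)

(45, 68)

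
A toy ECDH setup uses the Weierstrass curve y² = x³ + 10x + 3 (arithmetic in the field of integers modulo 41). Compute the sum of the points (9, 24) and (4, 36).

(19, 0)

(9, 24) + (4, 36). λ = (36 - 24)/(4 - 9) ≡ 12/36 mod 41. 36⁻¹ ≡ 8 (mod 41), so λ ≡ 14.
  x = λ² - 9 - 4 = 196 - 13 ≡ 19; y = λ·(9 - 19) - 24 ≡ 0. → (19, 0)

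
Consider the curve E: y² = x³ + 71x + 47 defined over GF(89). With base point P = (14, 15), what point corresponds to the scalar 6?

(32, 56)

Double-and-add on 6 = (110)₂. Start with P = (14, 15) for the leading 1-bit.
double: tangent at (14, 15): λ = (3·14² + 71)/(2·15) ≡ 36/30. 30⁻¹ ≡ 3 (mod 89) since 30·3 = 90 ≡ 1, so λ ≡ 36·3 ≡ 19.
  x = λ² - 14 - 14 = 361 - 28 ≡ 66; y = λ·(14 - 66) - 15 ≡ 65. → (66, 65)
add P: (66, 65) + (14, 15). λ = (15 - 65)/(14 - 66) ≡ 39/37 mod 89. 37⁻¹ ≡ 77 (mod 89), so λ ≡ 66.
  x = λ² - 66 - 14 = 4356 - 80 ≡ 4; y = λ·(66 - 4) - 65 ≡ 22. → (4, 22)
double: tangent at (4, 22): λ = (3·4² + 71)/(2·22) ≡ 30/44. 44⁻¹ ≡ 87 (mod 89), so λ ≡ 30·87 ≡ 29.
  x = λ² - 4 - 4 = 841 - 8 ≡ 32; y = λ·(4 - 32) - 22 ≡ 56. → (32, 56)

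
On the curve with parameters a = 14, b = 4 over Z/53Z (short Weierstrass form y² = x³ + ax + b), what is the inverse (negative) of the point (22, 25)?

(22, 28)

-(22, 25) = (22, -25 mod 53) = (22, 28).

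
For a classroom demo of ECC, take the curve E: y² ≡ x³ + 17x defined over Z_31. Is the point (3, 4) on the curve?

y² = 4² ≡ 16; x³ + 17x + 0 = 78 ≡ 16 (mod 31). 16 = 16.

yes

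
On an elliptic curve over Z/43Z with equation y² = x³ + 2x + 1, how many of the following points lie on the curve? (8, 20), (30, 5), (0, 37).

1

(8, 20): 20² ≡ 13, rhs ≡ 13 → on.
(30, 5): 5² ≡ 25, rhs ≡ 14 → off.
(0, 37): 37² ≡ 36, rhs ≡ 1 → off.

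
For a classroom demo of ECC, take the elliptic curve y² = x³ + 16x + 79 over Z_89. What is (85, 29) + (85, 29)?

tangent at (85, 29): λ = (3·85² + 16)/(2·29) ≡ 64/58. 58⁻¹ ≡ 66 (mod 89), so λ ≡ 64·66 ≡ 41.
  x = λ² - 85 - 85 = 1681 - 170 ≡ 87; y = λ·(85 - 87) - 29 ≡ 67. → (87, 67)

(87, 67)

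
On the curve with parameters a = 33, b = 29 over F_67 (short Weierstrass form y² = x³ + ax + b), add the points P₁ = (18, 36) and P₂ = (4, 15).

(18, 36) + (4, 15). λ = (15 - 36)/(4 - 18) ≡ 46/53 mod 67. 53⁻¹ ≡ 43 (mod 67) since 53·43 = 2279 ≡ 1, so λ ≡ 35.
  x = λ² - 18 - 4 = 1225 - 22 ≡ 64; y = λ·(18 - 64) - 36 ≡ 29. → (64, 29)

(64, 29)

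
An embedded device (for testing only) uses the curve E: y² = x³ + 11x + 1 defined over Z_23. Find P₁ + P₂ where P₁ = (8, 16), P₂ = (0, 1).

(8, 16) + (0, 1). λ = (1 - 16)/(0 - 8) ≡ 8/15 mod 23. 15⁻¹ ≡ 20 (mod 23) since 15·20 = 300 ≡ 1, so λ ≡ 22.
  x = λ² - 8 - 0 = 484 - 8 ≡ 16; y = λ·(8 - 16) - 16 ≡ 15. → (16, 15)

(16, 15)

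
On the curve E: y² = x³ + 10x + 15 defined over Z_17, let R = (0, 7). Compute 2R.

tangent at (0, 7): λ = (3·0² + 10)/(2·7) ≡ 10/14. 14⁻¹ ≡ 11 (mod 17) since 14·11 = 154 ≡ 1, so λ ≡ 10·11 ≡ 8.
  x = λ² - 0 - 0 = 64 - 0 ≡ 13; y = λ·(0 - 13) - 7 ≡ 8. → (13, 8)

(13, 8)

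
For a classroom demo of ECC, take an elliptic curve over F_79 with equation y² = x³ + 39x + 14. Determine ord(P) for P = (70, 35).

2P: tangent at (70, 35): λ = (3·70² + 39)/(2·35) ≡ 45/70. 70⁻¹ ≡ 35 (mod 79) since 70·35 = 2450 ≡ 1, so λ ≡ 45·35 ≡ 74.
  x = λ² - 70 - 70 = 5476 - 140 ≡ 43; y = λ·(70 - 43) - 35 ≡ 67. → (43, 67)
3P: (43, 67) + (70, 35). λ = (35 - 67)/(70 - 43) ≡ 47/27 mod 79. 27⁻¹ ≡ 41 (mod 79) since 27·41 = 1107 ≡ 1, so λ ≡ 31.
  x = λ² - 43 - 70 = 961 - 113 ≡ 58; y = λ·(43 - 58) - 67 ≡ 21. → (58, 21)
4P: (58, 21) + (70, 35). λ = (35 - 21)/(70 - 58) ≡ 14/12 mod 79. 12⁻¹ ≡ 33 (mod 79), so λ ≡ 67.
  x = λ² - 58 - 70 = 4489 - 128 ≡ 16; y = λ·(58 - 16) - 21 ≡ 28. → (16, 28)
5P: (16, 28) + (70, 35). λ = (35 - 28)/(70 - 16) ≡ 7/54 mod 79. 54⁻¹ ≡ 60 (mod 79), so λ ≡ 25.
  x = λ² - 16 - 70 = 625 - 86 ≡ 65; y = λ·(16 - 65) - 28 ≡ 11. → (65, 11)
6P: (65, 11) + (70, 35). λ = (35 - 11)/(70 - 65) ≡ 24/5 mod 79. 5⁻¹ ≡ 16 (mod 79), so λ ≡ 68.
  x = λ² - 65 - 70 = 4624 - 135 ≡ 65; y = λ·(65 - 65) - 11 ≡ 68. → (65, 68)
7P: (65, 68) + (70, 35). λ = (35 - 68)/(70 - 65) ≡ 46/5 mod 79. 5⁻¹ ≡ 16 (mod 79), so λ ≡ 25.
  x = λ² - 65 - 70 = 625 - 135 ≡ 16; y = λ·(65 - 16) - 68 ≡ 51. → (16, 51)
8P: (16, 51) + (70, 35). λ = (35 - 51)/(70 - 16) ≡ 63/54 mod 79. 54⁻¹ ≡ 60 (mod 79) since 54·60 = 3240 ≡ 1, so λ ≡ 67.
  x = λ² - 16 - 70 = 4489 - 86 ≡ 58; y = λ·(16 - 58) - 51 ≡ 58. → (58, 58)
9P: (58, 58) + (70, 35). λ = (35 - 58)/(70 - 58) ≡ 56/12 mod 79. 12⁻¹ ≡ 33 (mod 79), so λ ≡ 31.
  x = λ² - 58 - 70 = 961 - 128 ≡ 43; y = λ·(58 - 43) - 58 ≡ 12. → (43, 12)
10P: (43, 12) + (70, 35). λ = (35 - 12)/(70 - 43) ≡ 23/27 mod 79. 27⁻¹ ≡ 41 (mod 79), so λ ≡ 74.
  x = λ² - 43 - 70 = 5476 - 113 ≡ 70; y = λ·(43 - 70) - 12 ≡ 44. → (70, 44)
11P: (70, 44) + (70, 35): same x and y₁ ≡ -y₂, so the sum is 𝒪.
11P = 𝒪, so the order is 11.

11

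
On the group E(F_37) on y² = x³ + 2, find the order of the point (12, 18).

7

2P: tangent at (12, 18): λ = (3·12² + 0)/(2·18) ≡ 25/36. 36⁻¹ ≡ 36 (mod 37), so λ ≡ 25·36 ≡ 12.
  x = λ² - 12 - 12 = 144 - 24 ≡ 9; y = λ·(12 - 9) - 18 ≡ 18. → (9, 18)
3P: (9, 18) + (12, 18). λ = (18 - 18)/(12 - 9) ≡ 0/3 mod 37. 3⁻¹ ≡ 25 (mod 37), so λ ≡ 0.
  x = λ² - 9 - 12 = 0 - 21 ≡ 16; y = λ·(9 - 16) - 18 ≡ 19. → (16, 19)
4P: (16, 19) + (12, 18). λ = (18 - 19)/(12 - 16) ≡ 36/33 mod 37. 33⁻¹ ≡ 9 (mod 37), so λ ≡ 28.
  x = λ² - 16 - 12 = 784 - 28 ≡ 16; y = λ·(16 - 16) - 19 ≡ 18. → (16, 18)
5P: (16, 18) + (12, 18). λ = (18 - 18)/(12 - 16) ≡ 0/33 mod 37. 33⁻¹ ≡ 9 (mod 37) since 33·9 = 297 ≡ 1, so λ ≡ 0.
  x = λ² - 16 - 12 = 0 - 28 ≡ 9; y = λ·(16 - 9) - 18 ≡ 19. → (9, 19)
6P: (9, 19) + (12, 18). λ = (18 - 19)/(12 - 9) ≡ 36/3 mod 37. 3⁻¹ ≡ 25 (mod 37), so λ ≡ 12.
  x = λ² - 9 - 12 = 144 - 21 ≡ 12; y = λ·(9 - 12) - 19 ≡ 19. → (12, 19)
7P: (12, 19) + (12, 18): same x and y₁ ≡ -y₂, so the sum is 𝒪.
7P = 𝒪, so the order is 7.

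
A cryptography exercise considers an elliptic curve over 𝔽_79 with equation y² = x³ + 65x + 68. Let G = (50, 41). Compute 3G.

Repeated addition: build up to 3G.
2G: tangent at (50, 41): λ = (3·50² + 65)/(2·41) ≡ 60/3. 3⁻¹ ≡ 53 (mod 79) since 3·53 = 159 ≡ 1, so λ ≡ 60·53 ≡ 20.
  x = λ² - 50 - 50 = 400 - 100 ≡ 63; y = λ·(50 - 63) - 41 ≡ 15. → (63, 15)
3G: (63, 15) + (50, 41). λ = (41 - 15)/(50 - 63) ≡ 26/66 mod 79. 66⁻¹ ≡ 6 (mod 79), so λ ≡ 77.
  x = λ² - 63 - 50 = 5929 - 113 ≡ 49; y = λ·(63 - 49) - 15 ≡ 36. → (49, 36)

(49, 36)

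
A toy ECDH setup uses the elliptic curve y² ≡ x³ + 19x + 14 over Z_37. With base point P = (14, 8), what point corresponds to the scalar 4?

Double-and-add on 4 = (100)₂. Start with P = (14, 8) for the leading 1-bit.
double: tangent at (14, 8): λ = (3·14² + 19)/(2·8) ≡ 15/16. 16⁻¹ ≡ 7 (mod 37), so λ ≡ 15·7 ≡ 31.
  x = λ² - 14 - 14 = 961 - 28 ≡ 8; y = λ·(14 - 8) - 8 ≡ 30. → (8, 30)
double: tangent at (8, 30): λ = (3·8² + 19)/(2·30) ≡ 26/23. 23⁻¹ ≡ 29 (mod 37), so λ ≡ 26·29 ≡ 14.
  x = λ² - 8 - 8 = 196 - 16 ≡ 32; y = λ·(8 - 32) - 30 ≡ 4. → (32, 4)

(32, 4)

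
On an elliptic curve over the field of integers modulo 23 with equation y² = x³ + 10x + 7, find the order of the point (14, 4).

5

2P: tangent at (14, 4): λ = (3·14² + 10)/(2·4) ≡ 0/8. 8⁻¹ ≡ 3 (mod 23), so λ ≡ 0·3 ≡ 0.
  x = λ² - 14 - 14 = 0 - 28 ≡ 18; y = λ·(14 - 18) - 4 ≡ 19. → (18, 19)
3P: (18, 19) + (14, 4). λ = (4 - 19)/(14 - 18) ≡ 8/19 mod 23. 19⁻¹ ≡ 17 (mod 23), so λ ≡ 21.
  x = λ² - 18 - 14 = 441 - 32 ≡ 18; y = λ·(18 - 18) - 19 ≡ 4. → (18, 4)
4P: (18, 4) + (14, 4). λ = (4 - 4)/(14 - 18) ≡ 0/19 mod 23. 19⁻¹ ≡ 17 (mod 23), so λ ≡ 0.
  x = λ² - 18 - 14 = 0 - 32 ≡ 14; y = λ·(18 - 14) - 4 ≡ 19. → (14, 19)
5P: (14, 19) + (14, 4): same x and y₁ ≡ -y₂, so the sum is O.
5P = O, so the order is 5.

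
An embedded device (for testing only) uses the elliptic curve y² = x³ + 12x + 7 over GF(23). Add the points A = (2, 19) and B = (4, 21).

(2, 19) + (4, 21). λ = (21 - 19)/(4 - 2) ≡ 2/2 mod 23. 2⁻¹ ≡ 12 (mod 23), so λ ≡ 1.
  x = λ² - 2 - 4 = 1 - 6 ≡ 18; y = λ·(2 - 18) - 19 ≡ 11. → (18, 11)

(18, 11)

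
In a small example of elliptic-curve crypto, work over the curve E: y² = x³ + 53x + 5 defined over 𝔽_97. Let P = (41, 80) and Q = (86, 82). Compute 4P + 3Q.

First 4P:
Double-and-add on 4 = (100)₂. Start with P = (41, 80) for the leading 1-bit.
double: tangent at (41, 80): λ = (3·41² + 53)/(2·80) ≡ 52/63. 63⁻¹ ≡ 77 (mod 97), so λ ≡ 52·77 ≡ 27.
  x = λ² - 41 - 41 = 729 - 82 ≡ 65; y = λ·(41 - 65) - 80 ≡ 48. → (65, 48)
double: tangent at (65, 48): λ = (3·65² + 53)/(2·48) ≡ 21/96. 96⁻¹ ≡ 96 (mod 97) since 96·96 = 9216 ≡ 1, so λ ≡ 21·96 ≡ 76.
  x = λ² - 65 - 65 = 5776 - 130 ≡ 20; y = λ·(65 - 20) - 48 ≡ 74. → (20, 74)
4P = (20, 74).
Next 3Q:
Repeated addition: build up to 3Q.
2Q: tangent at (86, 82): λ = (3·86² + 53)/(2·82) ≡ 28/67. 67⁻¹ ≡ 42 (mod 97), so λ ≡ 28·42 ≡ 12.
  x = λ² - 86 - 86 = 144 - 172 ≡ 69; y = λ·(86 - 69) - 82 ≡ 25. → (69, 25)
3Q: (69, 25) + (86, 82). λ = (82 - 25)/(86 - 69) ≡ 57/17 mod 97. 17⁻¹ ≡ 40 (mod 97), so λ ≡ 49.
  x = λ² - 69 - 86 = 2401 - 155 ≡ 15; y = λ·(69 - 15) - 25 ≡ 2. → (15, 2)
3Q = (15, 2).
Finally 4P + 3Q:
(20, 74) + (15, 2). λ = (2 - 74)/(15 - 20) ≡ 25/92 mod 97. 92⁻¹ ≡ 58 (mod 97) since 92·58 = 5336 ≡ 1, so λ ≡ 92.
  x = λ² - 20 - 15 = 8464 - 35 ≡ 87; y = λ·(20 - 87) - 74 ≡ 67. → (87, 67)

(87, 67)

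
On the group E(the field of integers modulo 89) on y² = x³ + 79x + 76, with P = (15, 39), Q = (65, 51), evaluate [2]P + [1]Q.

First 2P:
Repeated addition: build up to 2P.
2P: tangent at (15, 39): λ = (3·15² + 79)/(2·39) ≡ 42/78. 78⁻¹ ≡ 8 (mod 89), so λ ≡ 42·8 ≡ 69.
  x = λ² - 15 - 15 = 4761 - 30 ≡ 14; y = λ·(15 - 14) - 39 ≡ 30. → (14, 30)
2P = (14, 30).
Finally 2P + Q:
(14, 30) + (65, 51). λ = (51 - 30)/(65 - 14) ≡ 21/51 mod 89. 51⁻¹ ≡ 7 (mod 89) since 51·7 = 357 ≡ 1, so λ ≡ 58.
  x = λ² - 14 - 65 = 3364 - 79 ≡ 81; y = λ·(14 - 81) - 30 ≡ 0. → (81, 0)

(81, 0)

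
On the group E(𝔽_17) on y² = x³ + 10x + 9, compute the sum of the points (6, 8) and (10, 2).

(6, 8) + (10, 2). λ = (2 - 8)/(10 - 6) ≡ 11/4 mod 17. 4⁻¹ ≡ 13 (mod 17) since 4·13 = 52 ≡ 1, so λ ≡ 7.
  x = λ² - 6 - 10 = 49 - 16 ≡ 16; y = λ·(6 - 16) - 8 ≡ 7. → (16, 7)

(16, 7)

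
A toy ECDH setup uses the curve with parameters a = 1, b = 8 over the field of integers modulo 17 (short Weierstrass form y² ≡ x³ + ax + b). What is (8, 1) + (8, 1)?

tangent at (8, 1): λ = (3·8² + 1)/(2·1) ≡ 6/2. 2⁻¹ ≡ 9 (mod 17), so λ ≡ 6·9 ≡ 3.
  x = λ² - 8 - 8 = 9 - 16 ≡ 10; y = λ·(8 - 10) - 1 ≡ 10. → (10, 10)

(10, 10)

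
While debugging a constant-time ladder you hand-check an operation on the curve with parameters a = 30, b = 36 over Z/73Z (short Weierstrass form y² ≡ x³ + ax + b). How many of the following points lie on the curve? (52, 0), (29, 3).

1

(52, 0): 0² ≡ 0, rhs ≡ 0 → on.
(29, 3): 3² ≡ 9, rhs ≡ 37 → off.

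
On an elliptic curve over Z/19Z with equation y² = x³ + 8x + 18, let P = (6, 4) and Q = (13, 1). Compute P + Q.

(6, 4) + (13, 1). λ = (1 - 4)/(13 - 6) ≡ 16/7 mod 19. 7⁻¹ ≡ 11 (mod 19), so λ ≡ 5.
  x = λ² - 6 - 13 = 25 - 19 ≡ 6; y = λ·(6 - 6) - 4 ≡ 15. → (6, 15)

(6, 15)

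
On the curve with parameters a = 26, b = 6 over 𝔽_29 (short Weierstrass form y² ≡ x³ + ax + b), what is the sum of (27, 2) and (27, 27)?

O

The two points share x = 27 and their y-coordinates satisfy 2 + 27 ≡ 0 (mod 29), so they are inverses. Their sum is O.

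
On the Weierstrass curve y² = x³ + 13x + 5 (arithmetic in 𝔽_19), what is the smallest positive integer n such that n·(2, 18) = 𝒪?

2P: tangent at (2, 18): λ = (3·2² + 13)/(2·18) ≡ 6/17. 17⁻¹ ≡ 9 (mod 19) since 17·9 = 153 ≡ 1, so λ ≡ 6·9 ≡ 16.
  x = λ² - 2 - 2 = 256 - 4 ≡ 5; y = λ·(2 - 5) - 18 ≡ 10. → (5, 10)
3P: (5, 10) + (2, 18). λ = (18 - 10)/(2 - 5) ≡ 8/16 mod 19. 16⁻¹ ≡ 6 (mod 19), so λ ≡ 10.
  x = λ² - 5 - 2 = 100 - 7 ≡ 17; y = λ·(5 - 17) - 10 ≡ 3. → (17, 3)
4P: (17, 3) + (2, 18). λ = (18 - 3)/(2 - 17) ≡ 15/4 mod 19. 4⁻¹ ≡ 5 (mod 19) since 4·5 = 20 ≡ 1, so λ ≡ 18.
  x = λ² - 17 - 2 = 324 - 19 ≡ 1; y = λ·(17 - 1) - 3 ≡ 0. → (1, 0)
5P: (1, 0) + (2, 18). λ = (18 - 0)/(2 - 1) ≡ 18/1 mod 19. 1⁻¹ ≡ 1 (mod 19) since 1·1 = 1 ≡ 1, so λ ≡ 18.
  x = λ² - 1 - 2 = 324 - 3 ≡ 17; y = λ·(1 - 17) - 0 ≡ 16. → (17, 16)
6P: (17, 16) + (2, 18). λ = (18 - 16)/(2 - 17) ≡ 2/4 mod 19. 4⁻¹ ≡ 5 (mod 19) since 4·5 = 20 ≡ 1, so λ ≡ 10.
  x = λ² - 17 - 2 = 100 - 19 ≡ 5; y = λ·(17 - 5) - 16 ≡ 9. → (5, 9)
7P: (5, 9) + (2, 18). λ = (18 - 9)/(2 - 5) ≡ 9/16 mod 19. 16⁻¹ ≡ 6 (mod 19), so λ ≡ 16.
  x = λ² - 5 - 2 = 256 - 7 ≡ 2; y = λ·(5 - 2) - 9 ≡ 1. → (2, 1)
8P: (2, 1) + (2, 18): same x and y₁ ≡ -y₂, so the sum is 𝒪.
8P = 𝒪, so the order is 8.

8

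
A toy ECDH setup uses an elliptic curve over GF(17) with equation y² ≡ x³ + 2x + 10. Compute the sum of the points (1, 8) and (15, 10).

(9, 3)

(1, 8) + (15, 10). λ = (10 - 8)/(15 - 1) ≡ 2/14 mod 17. 14⁻¹ ≡ 11 (mod 17) since 14·11 = 154 ≡ 1, so λ ≡ 5.
  x = λ² - 1 - 15 = 25 - 16 ≡ 9; y = λ·(1 - 9) - 8 ≡ 3. → (9, 3)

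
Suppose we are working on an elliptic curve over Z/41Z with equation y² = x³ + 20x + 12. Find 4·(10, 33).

(37, 27)

Write G = (10, 33).
Double-and-add on 4 = (100)₂. Start with G = (10, 33) for the leading 1-bit.
double: tangent at (10, 33): λ = (3·10² + 20)/(2·33) ≡ 33/25. 25⁻¹ ≡ 23 (mod 41), so λ ≡ 33·23 ≡ 21.
  x = λ² - 10 - 10 = 441 - 20 ≡ 11; y = λ·(10 - 11) - 33 ≡ 28. → (11, 28)
double: tangent at (11, 28): λ = (3·11² + 20)/(2·28) ≡ 14/15. 15⁻¹ ≡ 11 (mod 41) since 15·11 = 165 ≡ 1, so λ ≡ 14·11 ≡ 31.
  x = λ² - 11 - 11 = 961 - 22 ≡ 37; y = λ·(11 - 37) - 28 ≡ 27. → (37, 27)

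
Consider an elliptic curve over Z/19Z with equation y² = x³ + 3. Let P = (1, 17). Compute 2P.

tangent at (1, 17): λ = (3·1² + 0)/(2·17) ≡ 3/15. 15⁻¹ ≡ 14 (mod 19) since 15·14 = 210 ≡ 1, so λ ≡ 3·14 ≡ 4.
  x = λ² - 1 - 1 = 16 - 2 ≡ 14; y = λ·(1 - 14) - 17 ≡ 7. → (14, 7)

(14, 7)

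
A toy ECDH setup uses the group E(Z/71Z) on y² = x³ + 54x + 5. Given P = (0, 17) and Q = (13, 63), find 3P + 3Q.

First 3P:
Repeated addition: build up to 3P.
2P: tangent at (0, 17): λ = (3·0² + 54)/(2·17) ≡ 54/34. 34⁻¹ ≡ 23 (mod 71) since 34·23 = 782 ≡ 1, so λ ≡ 54·23 ≡ 35.
  x = λ² - 0 - 0 = 1225 - 0 ≡ 18; y = λ·(0 - 18) - 17 ≡ 63. → (18, 63)
3P: (18, 63) + (0, 17). λ = (17 - 63)/(0 - 18) ≡ 25/53 mod 71. 53⁻¹ ≡ 67 (mod 71) since 53·67 = 3551 ≡ 1, so λ ≡ 42.
  x = λ² - 18 - 0 = 1764 - 18 ≡ 42; y = λ·(18 - 42) - 63 ≡ 65. → (42, 65)
3P = (42, 65).
Next 3Q:
Repeated addition: build up to 3Q.
2Q: tangent at (13, 63): λ = (3·13² + 54)/(2·63) ≡ 64/55. 55⁻¹ ≡ 31 (mod 71) since 55·31 = 1705 ≡ 1, so λ ≡ 64·31 ≡ 67.
  x = λ² - 13 - 13 = 4489 - 26 ≡ 61; y = λ·(13 - 61) - 63 ≡ 58. → (61, 58)
3Q: (61, 58) + (13, 63). λ = (63 - 58)/(13 - 61) ≡ 5/23 mod 71. 23⁻¹ ≡ 34 (mod 71), so λ ≡ 28.
  x = λ² - 61 - 13 = 784 - 74 ≡ 0; y = λ·(61 - 0) - 58 ≡ 17. → (0, 17)
3Q = (0, 17).
Finally 3P + 3Q:
(42, 65) + (0, 17). λ = (17 - 65)/(0 - 42) ≡ 23/29 mod 71. 29⁻¹ ≡ 49 (mod 71), so λ ≡ 62.
  x = λ² - 42 - 0 = 3844 - 42 ≡ 39; y = λ·(42 - 39) - 65 ≡ 50. → (39, 50)

(39, 50)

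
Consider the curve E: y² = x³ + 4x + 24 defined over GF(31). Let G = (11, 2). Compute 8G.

(29, 15)

Repeated addition: build up to 8G.
2G: tangent at (11, 2): λ = (3·11² + 4)/(2·2) ≡ 26/4. 4⁻¹ ≡ 8 (mod 31) since 4·8 = 32 ≡ 1, so λ ≡ 26·8 ≡ 22.
  x = λ² - 11 - 11 = 484 - 22 ≡ 28; y = λ·(11 - 28) - 2 ≡ 27. → (28, 27)
3G: (28, 27) + (11, 2). λ = (2 - 27)/(11 - 28) ≡ 6/14 mod 31. 14⁻¹ ≡ 20 (mod 31), so λ ≡ 27.
  x = λ² - 28 - 11 = 729 - 39 ≡ 8; y = λ·(28 - 8) - 27 ≡ 17. → (8, 17)
4G: (8, 17) + (11, 2). λ = (2 - 17)/(11 - 8) ≡ 16/3 mod 31. 3⁻¹ ≡ 21 (mod 31), so λ ≡ 26.
  x = λ² - 8 - 11 = 676 - 19 ≡ 6; y = λ·(8 - 6) - 17 ≡ 4. → (6, 4)
5G: (6, 4) + (11, 2). λ = (2 - 4)/(11 - 6) ≡ 29/5 mod 31. 5⁻¹ ≡ 25 (mod 31), so λ ≡ 12.
  x = λ² - 6 - 11 = 144 - 17 ≡ 3; y = λ·(6 - 3) - 4 ≡ 1. → (3, 1)
6G: (3, 1) + (11, 2). λ = (2 - 1)/(11 - 3) ≡ 1/8 mod 31. 8⁻¹ ≡ 4 (mod 31) since 8·4 = 32 ≡ 1, so λ ≡ 4.
  x = λ² - 3 - 11 = 16 - 14 ≡ 2; y = λ·(3 - 2) - 1 ≡ 3. → (2, 3)
7G: (2, 3) + (11, 2). λ = (2 - 3)/(11 - 2) ≡ 30/9 mod 31. 9⁻¹ ≡ 7 (mod 31), so λ ≡ 24.
  x = λ² - 2 - 11 = 576 - 13 ≡ 5; y = λ·(2 - 5) - 3 ≡ 18. → (5, 18)
8G: (5, 18) + (11, 2). λ = (2 - 18)/(11 - 5) ≡ 15/6 mod 31. 6⁻¹ ≡ 26 (mod 31) since 6·26 = 156 ≡ 1, so λ ≡ 18.
  x = λ² - 5 - 11 = 324 - 16 ≡ 29; y = λ·(5 - 29) - 18 ≡ 15. → (29, 15)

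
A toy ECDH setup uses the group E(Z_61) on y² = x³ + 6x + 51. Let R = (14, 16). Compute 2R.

(18, 47)

tangent at (14, 16): λ = (3·14² + 6)/(2·16) ≡ 45/32. 32⁻¹ ≡ 21 (mod 61), so λ ≡ 45·21 ≡ 30.
  x = λ² - 14 - 14 = 900 - 28 ≡ 18; y = λ·(14 - 18) - 16 ≡ 47. → (18, 47)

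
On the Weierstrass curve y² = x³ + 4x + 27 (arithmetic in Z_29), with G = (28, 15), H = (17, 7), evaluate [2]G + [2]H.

First 2G:
Repeated addition: build up to 2G.
2G: tangent at (28, 15): λ = (3·28² + 4)/(2·15) ≡ 7/1. 1⁻¹ ≡ 1 (mod 29), so λ ≡ 7·1 ≡ 7.
  x = λ² - 28 - 28 = 49 - 56 ≡ 22; y = λ·(28 - 22) - 15 ≡ 27. → (22, 27)
2G = (22, 27).
Next 2H:
Repeated addition: build up to 2H.
2H: tangent at (17, 7): λ = (3·17² + 4)/(2·7) ≡ 1/14. 14⁻¹ ≡ 27 (mod 29) since 14·27 = 378 ≡ 1, so λ ≡ 1·27 ≡ 27.
  x = λ² - 17 - 17 = 729 - 34 ≡ 28; y = λ·(17 - 28) - 7 ≡ 15. → (28, 15)
2H = (28, 15).
Finally 2G + 2H:
(22, 27) + (28, 15). λ = (15 - 27)/(28 - 22) ≡ 17/6 mod 29. 6⁻¹ ≡ 5 (mod 29), so λ ≡ 27.
  x = λ² - 22 - 28 = 729 - 50 ≡ 12; y = λ·(22 - 12) - 27 ≡ 11. → (12, 11)

(12, 11)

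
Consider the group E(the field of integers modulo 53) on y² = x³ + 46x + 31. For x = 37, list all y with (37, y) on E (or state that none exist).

x³ + 46x + 31 = 52386 ≡ 22 (mod 53).
22 is a non-residue mod 53; no y exists.

none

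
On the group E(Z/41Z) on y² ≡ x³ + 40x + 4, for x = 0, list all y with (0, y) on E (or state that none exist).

x³ + 40x + 4 = 4 ≡ 4 (mod 41).
Square roots of 4 mod 41: 2 and 39 (since 2² = 4 ≡ 4).

2, 39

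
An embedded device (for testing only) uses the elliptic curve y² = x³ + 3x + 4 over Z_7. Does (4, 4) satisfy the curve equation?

no

y² = 4² ≡ 2; x³ + 3x + 4 = 80 ≡ 3 (mod 7). 2 ≠ 3.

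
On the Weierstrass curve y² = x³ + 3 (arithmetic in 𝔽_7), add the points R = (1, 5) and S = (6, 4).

(1, 5) + (6, 4). λ = (4 - 5)/(6 - 1) ≡ 6/5 mod 7. 5⁻¹ ≡ 3 (mod 7), so λ ≡ 4.
  x = λ² - 1 - 6 = 16 - 7 ≡ 2; y = λ·(1 - 2) - 5 ≡ 5. → (2, 5)

(2, 5)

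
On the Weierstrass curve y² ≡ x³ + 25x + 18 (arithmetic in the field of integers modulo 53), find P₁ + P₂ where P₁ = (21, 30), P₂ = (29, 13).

(10, 46)

(21, 30) + (29, 13). λ = (13 - 30)/(29 - 21) ≡ 36/8 mod 53. 8⁻¹ ≡ 20 (mod 53), so λ ≡ 31.
  x = λ² - 21 - 29 = 961 - 50 ≡ 10; y = λ·(21 - 10) - 30 ≡ 46. → (10, 46)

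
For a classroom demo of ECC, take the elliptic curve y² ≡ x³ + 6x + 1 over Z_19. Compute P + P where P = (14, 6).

tangent at (14, 6): λ = (3·14² + 6)/(2·6) ≡ 5/12. 12⁻¹ ≡ 8 (mod 19), so λ ≡ 5·8 ≡ 2.
  x = λ² - 14 - 14 = 4 - 28 ≡ 14; y = λ·(14 - 14) - 6 ≡ 13. → (14, 13)

(14, 13)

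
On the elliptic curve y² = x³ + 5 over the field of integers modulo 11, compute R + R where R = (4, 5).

tangent at (4, 5): λ = (3·4² + 0)/(2·5) ≡ 4/10. 10⁻¹ ≡ 10 (mod 11), so λ ≡ 4·10 ≡ 7.
  x = λ² - 4 - 4 = 49 - 8 ≡ 8; y = λ·(4 - 8) - 5 ≡ 0. → (8, 0)

(8, 0)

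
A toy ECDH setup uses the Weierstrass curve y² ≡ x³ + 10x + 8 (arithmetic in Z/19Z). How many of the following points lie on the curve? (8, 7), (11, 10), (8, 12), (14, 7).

3

(8, 7): 7² ≡ 11, rhs ≡ 11 → on.
(11, 10): 10² ≡ 5, rhs ≡ 5 → on.
(8, 12): 12² ≡ 11, rhs ≡ 11 → on.
(14, 7): 7² ≡ 11, rhs ≡ 4 → off.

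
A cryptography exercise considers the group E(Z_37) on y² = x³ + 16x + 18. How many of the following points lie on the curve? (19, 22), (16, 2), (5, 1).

3

(19, 22): 22² ≡ 3, rhs ≡ 3 → on.
(16, 2): 2² ≡ 4, rhs ≡ 4 → on.
(5, 1): 1² ≡ 1, rhs ≡ 1 → on.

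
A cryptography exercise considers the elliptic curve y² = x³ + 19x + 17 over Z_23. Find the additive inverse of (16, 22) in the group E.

(16, 1)

-(16, 22) = (16, -22 mod 23) = (16, 1).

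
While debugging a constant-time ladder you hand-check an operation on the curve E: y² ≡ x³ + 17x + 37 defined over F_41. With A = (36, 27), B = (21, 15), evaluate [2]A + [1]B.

(32, 37)

First 2A:
Repeated addition: build up to 2A.
2A: tangent at (36, 27): λ = (3·36² + 17)/(2·27) ≡ 10/13. 13⁻¹ ≡ 19 (mod 41), so λ ≡ 10·19 ≡ 26.
  x = λ² - 36 - 36 = 676 - 72 ≡ 30; y = λ·(36 - 30) - 27 ≡ 6. → (30, 6)
2A = (30, 6).
Finally 2A + B:
(30, 6) + (21, 15). λ = (15 - 6)/(21 - 30) ≡ 9/32 mod 41. 32⁻¹ ≡ 9 (mod 41) since 32·9 = 288 ≡ 1, so λ ≡ 40.
  x = λ² - 30 - 21 = 1600 - 51 ≡ 32; y = λ·(30 - 32) - 6 ≡ 37. → (32, 37)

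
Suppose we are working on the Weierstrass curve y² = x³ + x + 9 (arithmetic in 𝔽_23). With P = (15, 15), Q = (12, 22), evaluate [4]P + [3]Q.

First 4P:
Repeated addition: build up to 4P.
2P: tangent at (15, 15): λ = (3·15² + 1)/(2·15) ≡ 9/7. 7⁻¹ ≡ 10 (mod 23), so λ ≡ 9·10 ≡ 21.
  x = λ² - 15 - 15 = 441 - 30 ≡ 20; y = λ·(15 - 20) - 15 ≡ 18. → (20, 18)
3P: (20, 18) + (15, 15). λ = (15 - 18)/(15 - 20) ≡ 20/18 mod 23. 18⁻¹ ≡ 9 (mod 23) since 18·9 = 162 ≡ 1, so λ ≡ 19.
  x = λ² - 20 - 15 = 361 - 35 ≡ 4; y = λ·(20 - 4) - 18 ≡ 10. → (4, 10)
4P: (4, 10) + (15, 15). λ = (15 - 10)/(15 - 4) ≡ 5/11 mod 23. 11⁻¹ ≡ 21 (mod 23), so λ ≡ 13.
  x = λ² - 4 - 15 = 169 - 19 ≡ 12; y = λ·(4 - 12) - 10 ≡ 1. → (12, 1)
4P = (12, 1).
Next 3Q:
Repeated addition: build up to 3Q.
2Q: tangent at (12, 22): λ = (3·12² + 1)/(2·22) ≡ 19/21. 21⁻¹ ≡ 11 (mod 23), so λ ≡ 19·11 ≡ 2.
  x = λ² - 12 - 12 = 4 - 24 ≡ 3; y = λ·(12 - 3) - 22 ≡ 19. → (3, 19)
3Q: (3, 19) + (12, 22). λ = (22 - 19)/(12 - 3) ≡ 3/9 mod 23. 9⁻¹ ≡ 18 (mod 23) since 9·18 = 162 ≡ 1, so λ ≡ 8.
  x = λ² - 3 - 12 = 64 - 15 ≡ 3; y = λ·(3 - 3) - 19 ≡ 4. → (3, 4)
3Q = (3, 4).
Finally 4P + 3Q:
(12, 1) + (3, 4). λ = (4 - 1)/(3 - 12) ≡ 3/14 mod 23. 14⁻¹ ≡ 5 (mod 23) since 14·5 = 70 ≡ 1, so λ ≡ 15.
  x = λ² - 12 - 3 = 225 - 15 ≡ 3; y = λ·(12 - 3) - 1 ≡ 19. → (3, 19)

(3, 19)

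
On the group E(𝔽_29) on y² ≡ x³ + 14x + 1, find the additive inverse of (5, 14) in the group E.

-(5, 14) = (5, -14 mod 29) = (5, 15).

(5, 15)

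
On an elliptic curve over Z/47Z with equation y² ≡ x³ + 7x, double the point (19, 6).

(36, 40)

tangent at (19, 6): λ = (3·19² + 7)/(2·6) ≡ 9/12. 12⁻¹ ≡ 4 (mod 47), so λ ≡ 9·4 ≡ 36.
  x = λ² - 19 - 19 = 1296 - 38 ≡ 36; y = λ·(19 - 36) - 6 ≡ 40. → (36, 40)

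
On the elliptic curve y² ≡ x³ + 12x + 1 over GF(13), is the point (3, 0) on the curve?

no

y² = 0² ≡ 0; x³ + 12x + 1 = 64 ≡ 12 (mod 13). 0 ≠ 12.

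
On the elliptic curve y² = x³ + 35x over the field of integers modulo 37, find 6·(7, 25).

Write G = (7, 25).
Repeated addition: build up to 6G.
2G: tangent at (7, 25): λ = (3·7² + 35)/(2·25) ≡ 34/13. 13⁻¹ ≡ 20 (mod 37), so λ ≡ 34·20 ≡ 14.
  x = λ² - 7 - 7 = 196 - 14 ≡ 34; y = λ·(7 - 34) - 25 ≡ 4. → (34, 4)
3G: (34, 4) + (7, 25). λ = (25 - 4)/(7 - 34) ≡ 21/10 mod 37. 10⁻¹ ≡ 26 (mod 37) since 10·26 = 260 ≡ 1, so λ ≡ 28.
  x = λ² - 34 - 7 = 784 - 41 ≡ 3; y = λ·(34 - 3) - 4 ≡ 13. → (3, 13)
4G: (3, 13) + (7, 25). λ = (25 - 13)/(7 - 3) ≡ 12/4 mod 37. 4⁻¹ ≡ 28 (mod 37) since 4·28 = 112 ≡ 1, so λ ≡ 3.
  x = λ² - 3 - 7 = 9 - 10 ≡ 36; y = λ·(3 - 36) - 13 ≡ 36. → (36, 36)
5G: (36, 36) + (7, 25). λ = (25 - 36)/(7 - 36) ≡ 26/8 mod 37. 8⁻¹ ≡ 14 (mod 37), so λ ≡ 31.
  x = λ² - 36 - 7 = 961 - 43 ≡ 30; y = λ·(36 - 30) - 36 ≡ 2. → (30, 2)
6G: (30, 2) + (7, 25). λ = (25 - 2)/(7 - 30) ≡ 23/14 mod 37. 14⁻¹ ≡ 8 (mod 37) since 14·8 = 112 ≡ 1, so λ ≡ 36.
  x = λ² - 30 - 7 = 1296 - 37 ≡ 1; y = λ·(30 - 1) - 2 ≡ 6. → (1, 6)

(1, 6)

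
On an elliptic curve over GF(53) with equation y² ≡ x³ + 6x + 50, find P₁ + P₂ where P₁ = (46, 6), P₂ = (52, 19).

(23, 35)

(46, 6) + (52, 19). λ = (19 - 6)/(52 - 46) ≡ 13/6 mod 53. 6⁻¹ ≡ 9 (mod 53) since 6·9 = 54 ≡ 1, so λ ≡ 11.
  x = λ² - 46 - 52 = 121 - 98 ≡ 23; y = λ·(46 - 23) - 6 ≡ 35. → (23, 35)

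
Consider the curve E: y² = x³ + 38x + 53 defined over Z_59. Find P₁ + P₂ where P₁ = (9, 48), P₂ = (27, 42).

(10, 31)

(9, 48) + (27, 42). λ = (42 - 48)/(27 - 9) ≡ 53/18 mod 59. 18⁻¹ ≡ 23 (mod 59), so λ ≡ 39.
  x = λ² - 9 - 27 = 1521 - 36 ≡ 10; y = λ·(9 - 10) - 48 ≡ 31. → (10, 31)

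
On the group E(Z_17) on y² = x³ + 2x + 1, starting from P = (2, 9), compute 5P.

Repeated addition: build up to 5P.
2P: tangent at (2, 9): λ = (3·2² + 2)/(2·9) ≡ 14/1. 1⁻¹ ≡ 1 (mod 17), so λ ≡ 14·1 ≡ 14.
  x = λ² - 2 - 2 = 196 - 4 ≡ 5; y = λ·(2 - 5) - 9 ≡ 0. → (5, 0)
3P: (5, 0) + (2, 9). λ = (9 - 0)/(2 - 5) ≡ 9/14 mod 17. 14⁻¹ ≡ 11 (mod 17) since 14·11 = 154 ≡ 1, so λ ≡ 14.
  x = λ² - 5 - 2 = 196 - 7 ≡ 2; y = λ·(5 - 2) - 0 ≡ 8. → (2, 8)
4P: (2, 8) + (2, 9): same x and y₁ ≡ -y₂, so the sum is the point at infinity.
5P: the point at infinity + (2, 9) = (2, 9) (identity).

(2, 9)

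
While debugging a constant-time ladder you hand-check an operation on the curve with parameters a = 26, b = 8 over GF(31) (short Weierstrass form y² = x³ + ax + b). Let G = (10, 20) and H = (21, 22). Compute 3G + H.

First 3G:
Repeated addition: build up to 3G.
2G: tangent at (10, 20): λ = (3·10² + 26)/(2·20) ≡ 16/9. 9⁻¹ ≡ 7 (mod 31) since 9·7 = 63 ≡ 1, so λ ≡ 16·7 ≡ 19.
  x = λ² - 10 - 10 = 361 - 20 ≡ 0; y = λ·(10 - 0) - 20 ≡ 15. → (0, 15)
3G: (0, 15) + (10, 20). λ = (20 - 15)/(10 - 0) ≡ 5/10 mod 31. 10⁻¹ ≡ 28 (mod 31) since 10·28 = 280 ≡ 1, so λ ≡ 16.
  x = λ² - 0 - 10 = 256 - 10 ≡ 29; y = λ·(0 - 29) - 15 ≡ 17. → (29, 17)
3G = (29, 17).
Finally 3G + H:
(29, 17) + (21, 22). λ = (22 - 17)/(21 - 29) ≡ 5/23 mod 31. 23⁻¹ ≡ 27 (mod 31), so λ ≡ 11.
  x = λ² - 29 - 21 = 121 - 50 ≡ 9; y = λ·(29 - 9) - 17 ≡ 17. → (9, 17)

(9, 17)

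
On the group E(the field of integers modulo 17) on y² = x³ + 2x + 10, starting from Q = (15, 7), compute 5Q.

(15, 10)

Repeated addition: build up to 5Q.
2Q: tangent at (15, 7): λ = (3·15² + 2)/(2·7) ≡ 14/14. 14⁻¹ ≡ 11 (mod 17) since 14·11 = 154 ≡ 1, so λ ≡ 14·11 ≡ 1.
  x = λ² - 15 - 15 = 1 - 30 ≡ 5; y = λ·(15 - 5) - 7 ≡ 3. → (5, 3)
3Q: (5, 3) + (15, 7). λ = (7 - 3)/(15 - 5) ≡ 4/10 mod 17. 10⁻¹ ≡ 12 (mod 17) since 10·12 = 120 ≡ 1, so λ ≡ 14.
  x = λ² - 5 - 15 = 196 - 20 ≡ 6; y = λ·(5 - 6) - 3 ≡ 0. → (6, 0)
4Q: (6, 0) + (15, 7). λ = (7 - 0)/(15 - 6) ≡ 7/9 mod 17. 9⁻¹ ≡ 2 (mod 17) since 9·2 = 18 ≡ 1, so λ ≡ 14.
  x = λ² - 6 - 15 = 196 - 21 ≡ 5; y = λ·(6 - 5) - 0 ≡ 14. → (5, 14)
5Q: (5, 14) + (15, 7). λ = (7 - 14)/(15 - 5) ≡ 10/10 mod 17. 10⁻¹ ≡ 12 (mod 17), so λ ≡ 1.
  x = λ² - 5 - 15 = 1 - 20 ≡ 15; y = λ·(5 - 15) - 14 ≡ 10. → (15, 10)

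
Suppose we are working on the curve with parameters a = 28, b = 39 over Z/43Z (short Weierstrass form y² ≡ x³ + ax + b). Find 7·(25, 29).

(14, 6)

Write Q = (25, 29).
Repeated addition: build up to 7Q.
2Q: tangent at (25, 29): λ = (3·25² + 28)/(2·29) ≡ 11/15. 15⁻¹ ≡ 23 (mod 43), so λ ≡ 11·23 ≡ 38.
  x = λ² - 25 - 25 = 1444 - 50 ≡ 18; y = λ·(25 - 18) - 29 ≡ 22. → (18, 22)
3Q: (18, 22) + (25, 29). λ = (29 - 22)/(25 - 18) ≡ 7/7 mod 43. 7⁻¹ ≡ 37 (mod 43), so λ ≡ 1.
  x = λ² - 18 - 25 = 1 - 43 ≡ 1; y = λ·(18 - 1) - 22 ≡ 38. → (1, 38)
4Q: (1, 38) + (25, 29). λ = (29 - 38)/(25 - 1) ≡ 34/24 mod 43. 24⁻¹ ≡ 9 (mod 43), so λ ≡ 5.
  x = λ² - 1 - 25 = 25 - 26 ≡ 42; y = λ·(1 - 42) - 38 ≡ 15. → (42, 15)
5Q: (42, 15) + (25, 29). λ = (29 - 15)/(25 - 42) ≡ 14/26 mod 43. 26⁻¹ ≡ 5 (mod 43) since 26·5 = 130 ≡ 1, so λ ≡ 27.
  x = λ² - 42 - 25 = 729 - 67 ≡ 17; y = λ·(42 - 17) - 15 ≡ 15. → (17, 15)
6Q: (17, 15) + (25, 29). λ = (29 - 15)/(25 - 17) ≡ 14/8 mod 43. 8⁻¹ ≡ 27 (mod 43) since 8·27 = 216 ≡ 1, so λ ≡ 34.
  x = λ² - 17 - 25 = 1156 - 42 ≡ 39; y = λ·(17 - 39) - 15 ≡ 11. → (39, 11)
7Q: (39, 11) + (25, 29). λ = (29 - 11)/(25 - 39) ≡ 18/29 mod 43. 29⁻¹ ≡ 3 (mod 43), so λ ≡ 11.
  x = λ² - 39 - 25 = 121 - 64 ≡ 14; y = λ·(39 - 14) - 11 ≡ 6. → (14, 6)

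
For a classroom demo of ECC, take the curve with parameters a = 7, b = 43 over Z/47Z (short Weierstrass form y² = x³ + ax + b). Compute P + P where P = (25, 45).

tangent at (25, 45): λ = (3·25² + 7)/(2·45) ≡ 2/43. 43⁻¹ ≡ 35 (mod 47) since 43·35 = 1505 ≡ 1, so λ ≡ 2·35 ≡ 23.
  x = λ² - 25 - 25 = 529 - 50 ≡ 9; y = λ·(25 - 9) - 45 ≡ 41. → (9, 41)

(9, 41)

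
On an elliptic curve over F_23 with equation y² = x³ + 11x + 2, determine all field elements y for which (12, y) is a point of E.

x³ + 11x + 2 = 1862 ≡ 22 (mod 23).
22 is a non-residue mod 23; no y exists.

none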